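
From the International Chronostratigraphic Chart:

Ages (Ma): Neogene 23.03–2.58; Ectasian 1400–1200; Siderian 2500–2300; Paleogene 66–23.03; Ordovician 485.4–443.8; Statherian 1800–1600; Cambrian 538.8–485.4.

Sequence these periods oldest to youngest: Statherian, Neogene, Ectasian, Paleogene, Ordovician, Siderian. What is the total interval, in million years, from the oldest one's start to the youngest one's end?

Siderian → Statherian → Ectasian → Ordovician → Paleogene → Neogene; total span 2497.42 Myr

Start ages (Ma): Siderian 2500, Statherian 1800, Ectasian 1400, Ordovician 485.4, Paleogene 66, Neogene 23.03.
Ordered oldest to youngest: Siderian, Statherian, Ectasian, Ordovician, Paleogene, Neogene.
Span = 2500 − 2.58 = 2497.42 Myr.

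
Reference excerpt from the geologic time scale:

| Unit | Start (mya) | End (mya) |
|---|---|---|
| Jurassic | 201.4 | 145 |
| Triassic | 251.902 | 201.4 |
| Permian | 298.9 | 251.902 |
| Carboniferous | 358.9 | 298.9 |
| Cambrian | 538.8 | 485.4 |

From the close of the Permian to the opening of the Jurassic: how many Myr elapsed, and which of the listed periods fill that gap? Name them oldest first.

50.502 million years; Triassic

End of Permian = 251.902 Ma; start of Jurassic = 201.4 Ma.
Gap = 251.902 − 201.4 = 50.502 Myr.
Periods wholly inside 251.902–201.4 Ma: Triassic (251.902–201.4).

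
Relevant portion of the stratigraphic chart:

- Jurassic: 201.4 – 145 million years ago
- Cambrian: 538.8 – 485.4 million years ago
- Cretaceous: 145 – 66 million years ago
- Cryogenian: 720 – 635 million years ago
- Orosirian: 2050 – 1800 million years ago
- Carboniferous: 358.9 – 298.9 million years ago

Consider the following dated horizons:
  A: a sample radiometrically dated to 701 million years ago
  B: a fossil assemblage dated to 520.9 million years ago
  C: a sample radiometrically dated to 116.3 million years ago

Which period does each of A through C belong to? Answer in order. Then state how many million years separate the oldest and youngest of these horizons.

A — Cryogenian; B — Cambrian; C — Cretaceous; span 584.7 million years

Match each age against the start–end ranges in the excerpt: A = 701 Ma → Cryogenian (720–635); B = 520.9 Ma → Cambrian (538.8–485.4); C = 116.3 Ma → Cretaceous (145–66).
The largest age is 701 Ma and the smallest is 116.3 Ma; their difference is 584.7 Myr.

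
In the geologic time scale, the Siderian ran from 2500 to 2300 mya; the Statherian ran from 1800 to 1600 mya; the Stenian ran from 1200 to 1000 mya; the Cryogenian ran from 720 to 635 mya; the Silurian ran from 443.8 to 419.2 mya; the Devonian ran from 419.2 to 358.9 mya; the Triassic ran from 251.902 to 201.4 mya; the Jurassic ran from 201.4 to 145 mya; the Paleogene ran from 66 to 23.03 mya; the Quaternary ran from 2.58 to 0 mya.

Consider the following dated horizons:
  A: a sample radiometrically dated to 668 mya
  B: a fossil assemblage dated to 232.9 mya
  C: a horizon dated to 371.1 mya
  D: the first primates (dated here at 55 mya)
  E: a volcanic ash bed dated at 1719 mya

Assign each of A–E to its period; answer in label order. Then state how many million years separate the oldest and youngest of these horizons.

Match each age against the start–end ranges in the excerpt: A = 668 Ma → Cryogenian (720–635); B = 232.9 Ma → Triassic (251.902–201.4); C = 371.1 Ma → Devonian (419.2–358.9); D = 55 Ma → Paleogene (66–23.03); E = 1719 Ma → Statherian (1800–1600).
The largest age is 1719 Ma and the smallest is 55 Ma; their difference is 1664 Myr.

A — Cryogenian; B — Triassic; C — Devonian; D — Paleogene; E — Statherian; span 1664 million years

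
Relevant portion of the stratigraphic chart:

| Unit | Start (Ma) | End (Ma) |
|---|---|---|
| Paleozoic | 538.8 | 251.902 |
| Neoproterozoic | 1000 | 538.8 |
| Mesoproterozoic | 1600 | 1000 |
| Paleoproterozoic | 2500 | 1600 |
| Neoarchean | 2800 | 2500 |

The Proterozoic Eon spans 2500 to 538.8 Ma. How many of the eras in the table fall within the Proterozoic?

Eras inside 2500–538.8 Ma: Paleoproterozoic, Mesoproterozoic, Neoproterozoic — 3 in total.

3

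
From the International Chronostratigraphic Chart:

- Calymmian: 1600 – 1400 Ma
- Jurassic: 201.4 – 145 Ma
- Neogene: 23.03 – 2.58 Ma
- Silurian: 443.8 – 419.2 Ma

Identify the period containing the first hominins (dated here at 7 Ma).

Neogene

7 Ma lies between 23.03 and 2.58 Ma, so it falls in the Neogene.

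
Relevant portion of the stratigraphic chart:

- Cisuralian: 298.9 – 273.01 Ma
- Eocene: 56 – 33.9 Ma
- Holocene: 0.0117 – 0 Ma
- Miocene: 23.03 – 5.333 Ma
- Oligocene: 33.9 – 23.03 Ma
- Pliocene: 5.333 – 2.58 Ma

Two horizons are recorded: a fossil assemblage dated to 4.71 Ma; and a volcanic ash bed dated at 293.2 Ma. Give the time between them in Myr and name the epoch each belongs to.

Elapsed time: 293.2 − 4.71 = 288.49 Myr.
4.71 Ma lies within 5.333–2.58 Ma: Pliocene.
293.2 Ma lies within 298.9–273.01 Ma: Cisuralian.

288.49 million years apart; the first in the Pliocene, the second in the Cisuralian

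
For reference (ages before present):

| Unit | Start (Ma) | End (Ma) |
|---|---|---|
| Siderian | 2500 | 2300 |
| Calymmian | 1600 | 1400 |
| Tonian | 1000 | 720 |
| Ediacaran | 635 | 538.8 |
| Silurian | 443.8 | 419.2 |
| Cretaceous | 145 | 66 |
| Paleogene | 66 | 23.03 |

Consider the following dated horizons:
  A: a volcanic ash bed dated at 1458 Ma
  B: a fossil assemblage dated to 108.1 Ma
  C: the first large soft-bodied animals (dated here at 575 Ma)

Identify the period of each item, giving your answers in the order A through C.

Match each age against the start–end ranges in the excerpt: A = 1458 Ma → Calymmian (1600–1400); B = 108.1 Ma → Cretaceous (145–66); C = 575 Ma → Ediacaran (635–538.8).

A — Calymmian; B — Cretaceous; C — Ediacaran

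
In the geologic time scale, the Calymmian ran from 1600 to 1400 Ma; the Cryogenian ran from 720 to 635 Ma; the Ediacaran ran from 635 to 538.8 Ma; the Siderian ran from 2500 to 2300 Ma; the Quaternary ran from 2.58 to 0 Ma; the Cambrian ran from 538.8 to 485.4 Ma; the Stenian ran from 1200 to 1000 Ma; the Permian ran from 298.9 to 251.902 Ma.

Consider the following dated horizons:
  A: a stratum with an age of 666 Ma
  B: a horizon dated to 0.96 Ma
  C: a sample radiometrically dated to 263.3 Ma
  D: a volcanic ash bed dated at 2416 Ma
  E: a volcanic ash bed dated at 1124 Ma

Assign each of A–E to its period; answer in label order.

A — Cryogenian; B — Quaternary; C — Permian; D — Siderian; E — Stenian

Match each age against the start–end ranges in the excerpt: A = 666 Ma → Cryogenian (720–635); B = 0.96 Ma → Quaternary (2.58–0); C = 263.3 Ma → Permian (298.9–251.902); D = 2416 Ma → Siderian (2500–2300); E = 1124 Ma → Stenian (1200–1000).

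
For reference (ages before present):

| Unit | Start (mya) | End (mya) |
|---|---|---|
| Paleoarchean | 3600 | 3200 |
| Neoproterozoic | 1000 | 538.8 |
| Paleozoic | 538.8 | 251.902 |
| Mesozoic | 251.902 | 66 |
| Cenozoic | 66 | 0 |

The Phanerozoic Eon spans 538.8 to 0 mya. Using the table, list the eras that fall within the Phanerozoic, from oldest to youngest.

Eras with both bounds inside 538.8–0 Ma: Paleozoic (538.8–251.902), Mesozoic (251.902–66), Cenozoic (66–0).

Paleozoic, Mesozoic, Cenozoic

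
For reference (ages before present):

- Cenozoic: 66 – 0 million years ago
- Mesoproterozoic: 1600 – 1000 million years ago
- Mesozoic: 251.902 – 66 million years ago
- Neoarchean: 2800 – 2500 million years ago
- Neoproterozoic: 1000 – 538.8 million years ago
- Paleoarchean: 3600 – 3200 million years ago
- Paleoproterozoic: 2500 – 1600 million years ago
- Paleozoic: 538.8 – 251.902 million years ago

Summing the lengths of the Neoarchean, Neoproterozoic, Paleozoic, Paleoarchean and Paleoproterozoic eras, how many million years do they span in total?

2348.098 million years

Each duration: Neoarchean = 300; Neoproterozoic = 461.2; Paleozoic = 286.898; Paleoarchean = 400; Paleoproterozoic = 900.
Sum: 300 + 461.2 + 286.898 + 400 + 900 = 2348.098 Myr.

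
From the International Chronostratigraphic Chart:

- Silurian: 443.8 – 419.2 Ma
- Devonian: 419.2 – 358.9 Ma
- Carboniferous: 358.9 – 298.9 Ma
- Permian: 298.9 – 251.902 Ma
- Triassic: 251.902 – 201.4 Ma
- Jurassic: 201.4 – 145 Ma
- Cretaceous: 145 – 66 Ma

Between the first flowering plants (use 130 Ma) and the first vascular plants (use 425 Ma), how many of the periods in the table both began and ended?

The older date is 425 Ma and the younger is 130 Ma.
Periods with start < 425 and end > 130 Ma: Devonian (419.2–358.9), Carboniferous (358.9–298.9), Permian (298.9–251.902), Triassic (251.902–201.4), Jurassic (201.4–145).
That is 5 complete periods.

5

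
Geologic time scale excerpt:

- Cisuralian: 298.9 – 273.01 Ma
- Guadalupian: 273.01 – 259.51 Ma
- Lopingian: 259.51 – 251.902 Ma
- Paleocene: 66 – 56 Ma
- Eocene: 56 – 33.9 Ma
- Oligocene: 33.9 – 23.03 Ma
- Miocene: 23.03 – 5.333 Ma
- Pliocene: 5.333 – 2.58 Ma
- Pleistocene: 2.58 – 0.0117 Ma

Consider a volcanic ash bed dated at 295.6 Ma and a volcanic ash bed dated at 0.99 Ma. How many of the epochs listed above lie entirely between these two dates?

7

The older date is 295.6 Ma and the younger is 0.99 Ma.
Epochs with start < 295.6 and end > 0.99 Ma: Guadalupian (273.01–259.51), Lopingian (259.51–251.902), Paleocene (66–56), Eocene (56–33.9), Oligocene (33.9–23.03), Miocene (23.03–5.333), Pliocene (5.333–2.58).
That is 7 complete epochs.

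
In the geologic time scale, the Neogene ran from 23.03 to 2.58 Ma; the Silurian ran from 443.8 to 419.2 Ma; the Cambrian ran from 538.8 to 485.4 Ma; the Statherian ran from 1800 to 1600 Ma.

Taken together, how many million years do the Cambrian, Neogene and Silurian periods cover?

Duration is start − end for each: (538.8 − 485.4) + (23.03 − 2.58) + (443.8 − 419.2).
That is 53.4 + 20.45 + 24.6, which totals 98.45 million years.

98.45 million years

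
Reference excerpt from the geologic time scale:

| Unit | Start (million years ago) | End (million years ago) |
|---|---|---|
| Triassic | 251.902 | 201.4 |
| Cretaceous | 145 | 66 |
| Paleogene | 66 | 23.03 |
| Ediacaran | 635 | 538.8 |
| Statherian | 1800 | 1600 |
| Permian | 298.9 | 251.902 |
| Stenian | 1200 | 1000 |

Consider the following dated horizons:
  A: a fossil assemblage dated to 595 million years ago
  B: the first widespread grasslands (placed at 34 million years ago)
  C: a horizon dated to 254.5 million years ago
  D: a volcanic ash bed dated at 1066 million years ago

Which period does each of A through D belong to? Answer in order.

A — Ediacaran; B — Paleogene; C — Permian; D — Stenian

A: 595 Ma lies in 635–538.8 Ma, so Ediacaran.
B: 34 Ma lies in 66–23.03 Ma, so Paleogene.
C: 254.5 Ma lies in 298.9–251.902 Ma, so Permian.
D: 1066 Ma lies in 1200–1000 Ma, so Stenian.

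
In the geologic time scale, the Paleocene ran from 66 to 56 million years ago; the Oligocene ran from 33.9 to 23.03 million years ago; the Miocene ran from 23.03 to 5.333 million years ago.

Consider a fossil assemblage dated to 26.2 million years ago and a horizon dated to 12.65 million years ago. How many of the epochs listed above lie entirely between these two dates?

0

The older date is 26.2 Ma and the younger is 12.65 Ma.
No epoch both begins after 26.2 Ma and ends before 12.65 Ma, so the count is 0.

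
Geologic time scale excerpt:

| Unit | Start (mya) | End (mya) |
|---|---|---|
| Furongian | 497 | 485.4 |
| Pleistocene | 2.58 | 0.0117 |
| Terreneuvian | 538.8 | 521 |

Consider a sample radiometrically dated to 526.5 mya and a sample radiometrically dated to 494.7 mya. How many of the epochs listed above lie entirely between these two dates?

0

The older date is 526.5 Ma and the younger is 494.7 Ma.
No epoch both begins after 526.5 Ma and ends before 494.7 Ma, so the count is 0.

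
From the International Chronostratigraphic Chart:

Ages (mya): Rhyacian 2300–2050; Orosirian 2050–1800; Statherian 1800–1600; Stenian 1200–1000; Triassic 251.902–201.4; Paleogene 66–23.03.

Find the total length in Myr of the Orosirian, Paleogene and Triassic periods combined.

Each duration: Orosirian = 250; Paleogene = 42.97; Triassic = 50.502.
Sum: 250 + 42.97 + 50.502 = 343.472 Myr.

343.472 million years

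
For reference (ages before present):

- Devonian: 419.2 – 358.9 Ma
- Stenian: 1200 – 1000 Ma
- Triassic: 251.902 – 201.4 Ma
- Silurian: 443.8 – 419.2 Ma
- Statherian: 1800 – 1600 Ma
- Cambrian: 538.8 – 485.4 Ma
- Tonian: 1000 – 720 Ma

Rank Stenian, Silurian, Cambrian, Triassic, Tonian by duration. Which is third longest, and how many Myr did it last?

Start − end for each: Stenian 1200 − 1000 = 200; Silurian 443.8 − 419.2 = 24.6; Cambrian 538.8 − 485.4 = 53.4; Triassic 251.902 − 201.4 = 50.502; Tonian 1000 − 720 = 280.
Ranking these from longest: Tonian > Stenian > Cambrian > Triassic > Silurian.
Position 3 in that ranking is Cambrian, which lasted 53.4 Myr.

Cambrian, 53.4 million years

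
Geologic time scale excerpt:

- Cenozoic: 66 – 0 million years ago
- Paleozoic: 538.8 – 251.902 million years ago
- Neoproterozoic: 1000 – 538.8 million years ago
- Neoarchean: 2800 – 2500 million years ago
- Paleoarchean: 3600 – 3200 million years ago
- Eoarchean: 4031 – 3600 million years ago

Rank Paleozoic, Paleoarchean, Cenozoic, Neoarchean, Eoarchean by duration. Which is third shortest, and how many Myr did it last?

Start − end for each: Paleozoic 538.8 − 251.902 = 286.898; Paleoarchean 3600 − 3200 = 400; Cenozoic 66 − 0 = 66; Neoarchean 2800 − 2500 = 300; Eoarchean 4031 − 3600 = 431.
Ranking these from shortest: Cenozoic < Paleozoic < Neoarchean < Paleoarchean < Eoarchean.
Position 3 in that ranking is Neoarchean, which lasted 300 Myr.

Neoarchean, 300 million years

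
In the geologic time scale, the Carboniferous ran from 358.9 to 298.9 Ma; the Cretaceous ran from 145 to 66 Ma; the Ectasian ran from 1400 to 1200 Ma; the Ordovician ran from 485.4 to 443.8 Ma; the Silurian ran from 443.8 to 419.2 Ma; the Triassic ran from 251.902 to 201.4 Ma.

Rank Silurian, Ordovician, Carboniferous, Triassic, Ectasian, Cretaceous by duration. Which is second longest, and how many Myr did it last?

Start − end for each: Silurian 443.8 − 419.2 = 24.6; Ordovician 485.4 − 443.8 = 41.6; Carboniferous 358.9 − 298.9 = 60; Triassic 251.902 − 201.4 = 50.502; Ectasian 1400 − 1200 = 200; Cretaceous 145 − 66 = 79.
Ranking these from longest: Ectasian > Cretaceous > Carboniferous > Triassic > Ordovician > Silurian.
Position 2 in that ranking is Cretaceous, which lasted 79 Myr.

Cretaceous, 79 million years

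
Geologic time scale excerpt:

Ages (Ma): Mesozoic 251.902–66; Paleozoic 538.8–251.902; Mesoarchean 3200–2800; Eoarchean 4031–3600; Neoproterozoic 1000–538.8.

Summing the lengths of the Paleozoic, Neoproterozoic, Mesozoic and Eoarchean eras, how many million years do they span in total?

Duration is start − end for each: (538.8 − 251.902) + (1000 − 538.8) + (251.902 − 66) + (4031 − 3600).
That is 286.898 + 461.2 + 185.902 + 431, which totals 1365 million years.

1365 million years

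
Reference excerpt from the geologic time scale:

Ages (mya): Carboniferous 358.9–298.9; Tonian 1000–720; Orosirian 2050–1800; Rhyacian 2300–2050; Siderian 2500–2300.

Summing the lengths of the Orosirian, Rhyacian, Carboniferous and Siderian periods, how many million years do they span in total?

Duration is start − end for each: (2050 − 1800) + (2300 − 2050) + (358.9 − 298.9) + (2500 − 2300).
That is 250 + 250 + 60 + 200, which totals 760 million years.

760 million years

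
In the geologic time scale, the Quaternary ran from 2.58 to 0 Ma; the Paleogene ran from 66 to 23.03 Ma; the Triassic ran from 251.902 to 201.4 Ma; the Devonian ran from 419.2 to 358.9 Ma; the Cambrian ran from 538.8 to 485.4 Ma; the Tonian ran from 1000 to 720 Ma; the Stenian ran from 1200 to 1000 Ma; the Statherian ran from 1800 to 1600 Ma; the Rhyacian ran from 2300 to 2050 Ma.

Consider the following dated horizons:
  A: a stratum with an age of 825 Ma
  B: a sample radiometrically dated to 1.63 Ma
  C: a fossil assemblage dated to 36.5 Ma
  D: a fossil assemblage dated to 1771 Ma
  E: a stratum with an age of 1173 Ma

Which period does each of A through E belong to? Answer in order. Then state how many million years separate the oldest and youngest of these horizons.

A: 825 Ma lies in 1000–720 Ma, so Tonian.
B: 1.63 Ma lies in 2.58–0 Ma, so Quaternary.
C: 36.5 Ma lies in 66–23.03 Ma, so Paleogene.
D: 1771 Ma lies in 1800–1600 Ma, so Statherian.
E: 1173 Ma lies in 1200–1000 Ma, so Stenian.
Oldest = 1771 Ma, youngest = 1.63 Ma → span 1769.37 Myr.

A — Tonian; B — Quaternary; C — Paleogene; D — Statherian; E — Stenian; span 1769.37 million years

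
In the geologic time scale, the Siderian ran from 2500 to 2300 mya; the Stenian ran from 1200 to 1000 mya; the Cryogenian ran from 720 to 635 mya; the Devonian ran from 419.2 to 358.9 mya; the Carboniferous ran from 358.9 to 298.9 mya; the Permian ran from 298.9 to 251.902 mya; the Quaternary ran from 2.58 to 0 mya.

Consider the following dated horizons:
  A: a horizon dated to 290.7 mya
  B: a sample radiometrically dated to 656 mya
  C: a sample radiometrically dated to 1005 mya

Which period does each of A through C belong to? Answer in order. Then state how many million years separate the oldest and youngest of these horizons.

A — Permian; B — Cryogenian; C — Stenian; span 714.3 million years

Match each age against the start–end ranges in the excerpt: A = 290.7 Ma → Permian (298.9–251.902); B = 656 Ma → Cryogenian (720–635); C = 1005 Ma → Stenian (1200–1000).
The largest age is 1005 Ma and the smallest is 290.7 Ma; their difference is 714.3 Myr.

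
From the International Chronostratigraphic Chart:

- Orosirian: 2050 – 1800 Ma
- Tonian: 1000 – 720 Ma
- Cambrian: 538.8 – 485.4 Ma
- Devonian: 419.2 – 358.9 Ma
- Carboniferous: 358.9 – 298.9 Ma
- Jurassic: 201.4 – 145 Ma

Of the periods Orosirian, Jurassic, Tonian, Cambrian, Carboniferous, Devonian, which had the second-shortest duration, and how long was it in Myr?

Start − end for each: Orosirian 2050 − 1800 = 250; Jurassic 201.4 − 145 = 56.4; Tonian 1000 − 720 = 280; Cambrian 538.8 − 485.4 = 53.4; Carboniferous 358.9 − 298.9 = 60; Devonian 419.2 − 358.9 = 60.3.
Ranking these from shortest: Cambrian < Jurassic < Carboniferous < Devonian < Orosirian < Tonian.
Position 2 in that ranking is Jurassic, which lasted 56.4 Myr.

Jurassic, 56.4 million years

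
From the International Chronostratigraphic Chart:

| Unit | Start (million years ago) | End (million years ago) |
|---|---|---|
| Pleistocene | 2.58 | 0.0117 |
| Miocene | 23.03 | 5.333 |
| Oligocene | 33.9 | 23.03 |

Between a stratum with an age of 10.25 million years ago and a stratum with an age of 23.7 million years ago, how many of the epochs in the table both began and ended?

0

Checking each listed span, none has both start < 23.7 Ma and end > 10.25 Ma — every epoch straddles one of the two dates or lies outside them — so the count is 0.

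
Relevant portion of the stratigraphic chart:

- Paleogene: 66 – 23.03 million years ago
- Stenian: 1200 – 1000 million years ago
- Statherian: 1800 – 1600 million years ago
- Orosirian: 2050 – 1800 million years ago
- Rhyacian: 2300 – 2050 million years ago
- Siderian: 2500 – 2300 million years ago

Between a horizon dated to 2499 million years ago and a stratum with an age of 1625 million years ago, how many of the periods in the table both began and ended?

2499 Ma sits inside the Siderian (2500–2300) and 1625 Ma inside the Statherian (1800–1600); neither of those is wholly between the two dates.
The listed periods lying completely between them are Rhyacian, Orosirian — 2 in all.

2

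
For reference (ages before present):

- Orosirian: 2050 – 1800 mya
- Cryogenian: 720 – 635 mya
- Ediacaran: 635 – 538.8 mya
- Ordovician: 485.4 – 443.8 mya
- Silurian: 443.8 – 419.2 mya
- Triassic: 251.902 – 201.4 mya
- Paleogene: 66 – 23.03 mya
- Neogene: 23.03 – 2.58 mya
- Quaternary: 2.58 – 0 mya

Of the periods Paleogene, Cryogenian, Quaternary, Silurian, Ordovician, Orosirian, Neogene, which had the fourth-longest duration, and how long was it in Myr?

Ordovician, 41.6 million years

Durations: Paleogene 42.97; Cryogenian 85; Quaternary 2.58; Silurian 24.6; Ordovician 41.6; Orosirian 250; Neogene 20.45 Myr.
Sorted longest-first: Orosirian (250), Cryogenian (85), Paleogene (42.97), Ordovician (41.6), Silurian (24.6), Neogene (20.45), Quaternary (2.58).
The fourth longest is Ordovician at 41.6 Myr.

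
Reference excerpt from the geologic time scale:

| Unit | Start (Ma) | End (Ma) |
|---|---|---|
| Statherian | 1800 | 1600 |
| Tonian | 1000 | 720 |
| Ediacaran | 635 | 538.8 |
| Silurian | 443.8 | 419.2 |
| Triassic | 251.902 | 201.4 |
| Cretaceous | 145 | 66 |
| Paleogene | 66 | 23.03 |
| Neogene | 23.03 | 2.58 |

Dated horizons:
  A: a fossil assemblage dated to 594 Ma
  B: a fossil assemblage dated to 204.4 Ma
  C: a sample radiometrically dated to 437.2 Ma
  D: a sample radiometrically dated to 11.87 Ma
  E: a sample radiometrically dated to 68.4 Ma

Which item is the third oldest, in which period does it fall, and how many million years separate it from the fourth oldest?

Larger Ma means older, so oldest first: A 594 > C 437.2 > B 204.4 > E 68.4 > D 11.87.
Counting 3 along gives B (204.4 Ma); the excerpt puts that inside the Triassic, 251.902–201.4 Ma.
Next in line is E (68.4 Ma), and 204.4 − 68.4 = 136 Myr.

B, in the Triassic; 136 million years to E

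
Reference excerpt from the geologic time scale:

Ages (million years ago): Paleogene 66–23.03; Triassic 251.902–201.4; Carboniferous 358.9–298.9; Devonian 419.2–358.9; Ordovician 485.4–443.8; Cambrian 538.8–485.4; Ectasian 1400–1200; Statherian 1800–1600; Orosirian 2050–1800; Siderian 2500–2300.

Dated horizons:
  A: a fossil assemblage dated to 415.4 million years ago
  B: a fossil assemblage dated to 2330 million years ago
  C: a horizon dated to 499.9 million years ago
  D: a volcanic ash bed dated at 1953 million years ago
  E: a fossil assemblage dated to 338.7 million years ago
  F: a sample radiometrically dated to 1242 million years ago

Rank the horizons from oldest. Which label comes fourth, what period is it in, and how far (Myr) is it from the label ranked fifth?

C, in the Cambrian; 84.5 million years to A

Larger Ma means older, so oldest first: B 2330 > D 1953 > F 1242 > C 499.9 > A 415.4 > E 338.7.
Counting 4 along gives C (499.9 Ma); the excerpt puts that inside the Cambrian, 538.8–485.4 Ma.
Next in line is A (415.4 Ma), and 499.9 − 415.4 = 84.5 Myr.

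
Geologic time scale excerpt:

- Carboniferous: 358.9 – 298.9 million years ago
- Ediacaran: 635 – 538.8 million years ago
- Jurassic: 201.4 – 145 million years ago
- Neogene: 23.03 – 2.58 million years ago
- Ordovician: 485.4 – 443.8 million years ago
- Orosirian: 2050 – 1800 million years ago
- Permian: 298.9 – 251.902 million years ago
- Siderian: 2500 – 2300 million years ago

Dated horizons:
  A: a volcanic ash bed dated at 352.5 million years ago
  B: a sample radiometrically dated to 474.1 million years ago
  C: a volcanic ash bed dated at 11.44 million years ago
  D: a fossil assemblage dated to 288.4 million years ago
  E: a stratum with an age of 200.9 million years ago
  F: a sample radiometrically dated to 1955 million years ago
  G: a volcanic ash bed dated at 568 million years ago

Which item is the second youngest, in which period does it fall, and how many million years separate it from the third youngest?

E, in the Jurassic; 87.5 million years to D

Smaller Ma means younger, so youngest first: C 11.44 < E 200.9 < D 288.4 < A 352.5 < B 474.1 < G 568 < F 1955.
Counting 2 along gives E (200.9 Ma); the excerpt puts that inside the Jurassic, 201.4–145 Ma.
Next in line is D (288.4 Ma), and 288.4 − 200.9 = 87.5 Myr.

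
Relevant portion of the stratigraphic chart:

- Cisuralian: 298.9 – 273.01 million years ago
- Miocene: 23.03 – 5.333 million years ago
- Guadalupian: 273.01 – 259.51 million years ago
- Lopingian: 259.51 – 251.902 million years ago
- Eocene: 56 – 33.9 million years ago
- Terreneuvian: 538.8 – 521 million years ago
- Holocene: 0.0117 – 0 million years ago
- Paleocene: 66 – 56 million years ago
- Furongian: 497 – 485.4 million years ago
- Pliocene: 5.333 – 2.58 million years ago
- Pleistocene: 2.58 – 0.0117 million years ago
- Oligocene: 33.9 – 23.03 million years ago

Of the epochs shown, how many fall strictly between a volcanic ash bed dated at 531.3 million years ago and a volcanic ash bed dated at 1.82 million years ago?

531.3 Ma sits inside the Terreneuvian (538.8–521) and 1.82 Ma inside the Pleistocene (2.58–0.0117); neither of those is wholly between the two dates.
The listed epochs lying completely between them are Furongian, Cisuralian, Guadalupian, Lopingian, Paleocene, Eocene, Oligocene, Miocene, Pliocene — 9 in all.

9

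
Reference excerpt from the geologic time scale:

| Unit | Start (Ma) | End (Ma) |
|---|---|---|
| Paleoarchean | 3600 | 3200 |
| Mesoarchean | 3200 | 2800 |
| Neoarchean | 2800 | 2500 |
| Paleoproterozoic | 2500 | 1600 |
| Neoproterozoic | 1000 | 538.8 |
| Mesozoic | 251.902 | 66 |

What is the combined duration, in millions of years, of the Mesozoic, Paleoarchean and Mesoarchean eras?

Duration is start − end for each: (251.902 − 66) + (3600 − 3200) + (3200 − 2800).
That is 185.902 + 400 + 400, which totals 985.902 million years.

985.902 million years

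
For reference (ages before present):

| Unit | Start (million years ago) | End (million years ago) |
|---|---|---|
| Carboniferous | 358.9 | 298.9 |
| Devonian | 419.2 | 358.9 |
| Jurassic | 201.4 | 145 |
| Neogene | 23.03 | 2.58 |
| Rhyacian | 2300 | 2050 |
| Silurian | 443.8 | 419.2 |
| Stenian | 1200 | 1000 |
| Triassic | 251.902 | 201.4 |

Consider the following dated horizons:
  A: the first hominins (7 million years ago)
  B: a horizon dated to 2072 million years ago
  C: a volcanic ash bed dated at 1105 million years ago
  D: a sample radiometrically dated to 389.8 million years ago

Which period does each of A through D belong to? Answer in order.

A — Neogene; B — Rhyacian; C — Stenian; D — Devonian

Match each age against the start–end ranges in the excerpt: A = 7 Ma → Neogene (23.03–2.58); B = 2072 Ma → Rhyacian (2300–2050); C = 1105 Ma → Stenian (1200–1000); D = 389.8 Ma → Devonian (419.2–358.9).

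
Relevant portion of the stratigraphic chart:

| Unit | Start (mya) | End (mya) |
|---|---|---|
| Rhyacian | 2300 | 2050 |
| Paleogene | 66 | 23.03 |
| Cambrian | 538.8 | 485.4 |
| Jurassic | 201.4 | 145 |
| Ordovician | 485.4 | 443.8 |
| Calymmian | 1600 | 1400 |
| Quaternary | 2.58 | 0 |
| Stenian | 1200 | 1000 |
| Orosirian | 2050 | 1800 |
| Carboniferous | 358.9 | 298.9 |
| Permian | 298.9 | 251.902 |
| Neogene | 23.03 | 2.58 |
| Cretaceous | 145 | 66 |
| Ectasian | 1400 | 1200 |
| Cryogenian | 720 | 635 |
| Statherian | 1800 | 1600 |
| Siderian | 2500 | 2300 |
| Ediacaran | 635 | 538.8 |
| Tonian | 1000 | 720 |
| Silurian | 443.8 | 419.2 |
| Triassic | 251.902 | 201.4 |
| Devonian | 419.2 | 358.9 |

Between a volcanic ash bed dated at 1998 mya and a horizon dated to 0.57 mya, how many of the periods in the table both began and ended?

1998 Ma sits inside the Orosirian (2050–1800) and 0.57 Ma inside the Quaternary (2.58–0); neither of those is wholly between the two dates.
The listed periods lying completely between them are Statherian, Calymmian, Ectasian, Stenian, Tonian, Cryogenian, Ediacaran, Cambrian, Ordovician, Silurian, Devonian, Carboniferous, Permian, Triassic, Jurassic, Cretaceous, Paleogene, Neogene — 18 in all.

18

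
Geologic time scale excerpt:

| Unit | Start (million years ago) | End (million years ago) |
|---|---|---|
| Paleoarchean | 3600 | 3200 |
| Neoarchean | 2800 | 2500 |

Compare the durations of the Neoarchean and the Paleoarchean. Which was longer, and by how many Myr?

Neoarchean: 2800 − 2500 = 300 Myr.
Paleoarchean: 3600 − 3200 = 400 Myr.
Difference: 400 − 300 = 100 Myr, so the Paleoarchean was longer.

Paleoarchean, by 100 million years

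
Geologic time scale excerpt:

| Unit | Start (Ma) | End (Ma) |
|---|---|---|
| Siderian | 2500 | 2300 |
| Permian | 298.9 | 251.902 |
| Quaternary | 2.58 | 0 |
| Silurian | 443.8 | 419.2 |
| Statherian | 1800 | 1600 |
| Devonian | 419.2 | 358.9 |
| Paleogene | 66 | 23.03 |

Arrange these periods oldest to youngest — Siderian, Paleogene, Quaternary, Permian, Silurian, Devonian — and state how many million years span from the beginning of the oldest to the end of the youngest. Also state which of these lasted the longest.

From the excerpt: Siderian 2500–2300; Paleogene 66–23.03; Quaternary 2.58–0; Permian 298.9–251.902; Silurian 443.8–419.2; Devonian 419.2–358.9 (Ma).
Larger Ma is earlier, so the oldest is Siderian and the youngest is Quaternary; oldest to youngest: Siderian, Silurian, Devonian, Permian, Paleogene, Quaternary.
Oldest start 2500 minus youngest end 0 gives 2500 Myr overall.
Individual lengths (start − end): Siderian 200; Quaternary 2.58; Devonian 60.3; Paleogene 42.97; Silurian 24.6; Permian 46.998. The largest is Siderian at 200 Myr.

Siderian, Silurian, Devonian, Permian, Paleogene, Quaternary; total span 2500 Myr; longest is Siderian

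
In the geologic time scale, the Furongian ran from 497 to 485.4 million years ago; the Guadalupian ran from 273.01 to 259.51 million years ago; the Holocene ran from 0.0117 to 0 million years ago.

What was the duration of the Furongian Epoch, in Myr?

11.6 million years

497 − 485.4 = 11.6 million years.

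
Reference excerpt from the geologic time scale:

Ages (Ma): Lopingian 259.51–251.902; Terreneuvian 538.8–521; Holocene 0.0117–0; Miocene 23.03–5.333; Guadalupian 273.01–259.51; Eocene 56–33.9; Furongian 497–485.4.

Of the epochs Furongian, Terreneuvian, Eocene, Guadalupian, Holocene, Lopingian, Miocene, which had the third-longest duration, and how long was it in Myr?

Durations: Furongian 11.6; Terreneuvian 17.8; Eocene 22.1; Guadalupian 13.5; Holocene 0.0117; Lopingian 7.608; Miocene 17.697 Myr.
Sorted longest-first: Eocene (22.1), Terreneuvian (17.8), Miocene (17.697), Guadalupian (13.5), Furongian (11.6), Lopingian (7.608), Holocene (0.0117).
The third longest is Miocene at 17.697 Myr.

Miocene, 17.697 million years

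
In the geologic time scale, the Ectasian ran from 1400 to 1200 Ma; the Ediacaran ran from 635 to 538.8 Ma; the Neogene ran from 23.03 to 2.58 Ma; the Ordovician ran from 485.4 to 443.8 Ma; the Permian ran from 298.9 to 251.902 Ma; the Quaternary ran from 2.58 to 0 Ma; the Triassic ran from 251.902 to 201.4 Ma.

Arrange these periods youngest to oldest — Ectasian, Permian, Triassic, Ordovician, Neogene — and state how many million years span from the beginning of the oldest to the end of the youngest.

Neogene → Triassic → Permian → Ordovician → Ectasian; total span 1397.42 Myr

From the excerpt: Ectasian 1400–1200; Permian 298.9–251.902; Triassic 251.902–201.4; Ordovician 485.4–443.8; Neogene 23.03–2.58 (Ma).
Larger Ma is earlier, so the oldest is Ectasian and the youngest is Neogene; youngest to oldest: Neogene, Triassic, Permian, Ordovician, Ectasian.
Oldest start 1400 minus youngest end 2.58 gives 1397.42 Myr overall.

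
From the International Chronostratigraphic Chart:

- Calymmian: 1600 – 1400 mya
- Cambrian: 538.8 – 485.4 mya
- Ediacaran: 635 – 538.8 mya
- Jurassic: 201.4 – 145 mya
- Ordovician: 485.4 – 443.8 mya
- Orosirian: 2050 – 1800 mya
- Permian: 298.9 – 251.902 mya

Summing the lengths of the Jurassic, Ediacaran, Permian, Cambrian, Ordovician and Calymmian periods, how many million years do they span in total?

Each duration: Jurassic = 56.4; Ediacaran = 96.2; Permian = 46.998; Cambrian = 53.4; Ordovician = 41.6; Calymmian = 200.
Sum: 56.4 + 96.2 + 46.998 + 53.4 + 41.6 + 200 = 494.598 Myr.

494.598 million years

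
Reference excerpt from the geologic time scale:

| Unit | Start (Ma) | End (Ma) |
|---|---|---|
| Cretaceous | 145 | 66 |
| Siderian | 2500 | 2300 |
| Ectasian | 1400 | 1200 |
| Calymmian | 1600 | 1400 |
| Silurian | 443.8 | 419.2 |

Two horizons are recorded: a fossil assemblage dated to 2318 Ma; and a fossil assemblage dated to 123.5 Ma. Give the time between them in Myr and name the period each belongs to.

2194.5 million years apart; the first in the Siderian, the second in the Cretaceous

Elapsed time: 2318 − 123.5 = 2194.5 Myr.
2318 Ma lies within 2500–2300 Ma: Siderian.
123.5 Ma lies within 145–66 Ma: Cretaceous.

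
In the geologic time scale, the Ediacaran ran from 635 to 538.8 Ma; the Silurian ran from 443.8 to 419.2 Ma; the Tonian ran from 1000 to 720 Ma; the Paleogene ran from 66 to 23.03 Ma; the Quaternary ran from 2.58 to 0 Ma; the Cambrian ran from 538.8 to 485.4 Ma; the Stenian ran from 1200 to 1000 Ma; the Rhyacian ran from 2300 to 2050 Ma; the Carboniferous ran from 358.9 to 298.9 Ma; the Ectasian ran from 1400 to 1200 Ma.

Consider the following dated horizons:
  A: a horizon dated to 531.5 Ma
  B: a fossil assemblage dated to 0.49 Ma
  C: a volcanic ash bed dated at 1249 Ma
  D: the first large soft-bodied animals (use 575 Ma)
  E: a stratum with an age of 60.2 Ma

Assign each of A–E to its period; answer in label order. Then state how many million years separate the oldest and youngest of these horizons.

A: 531.5 Ma lies in 538.8–485.4 Ma, so Cambrian.
B: 0.49 Ma lies in 2.58–0 Ma, so Quaternary.
C: 1249 Ma lies in 1400–1200 Ma, so Ectasian.
D: 575 Ma lies in 635–538.8 Ma, so Ediacaran.
E: 60.2 Ma lies in 66–23.03 Ma, so Paleogene.
Oldest = 1249 Ma, youngest = 0.49 Ma → span 1248.51 Myr.

A — Cambrian; B — Quaternary; C — Ectasian; D — Ediacaran; E — Paleogene; span 1248.51 million years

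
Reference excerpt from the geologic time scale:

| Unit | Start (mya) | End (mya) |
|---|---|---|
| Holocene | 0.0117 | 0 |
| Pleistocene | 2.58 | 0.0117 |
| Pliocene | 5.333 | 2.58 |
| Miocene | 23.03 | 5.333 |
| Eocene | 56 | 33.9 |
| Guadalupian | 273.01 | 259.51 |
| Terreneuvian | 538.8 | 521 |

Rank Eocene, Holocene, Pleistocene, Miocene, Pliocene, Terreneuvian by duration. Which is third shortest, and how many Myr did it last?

Pliocene, 2.753 million years

Start − end for each: Eocene 56 − 33.9 = 22.1; Holocene 0.0117 − 0 = 0.0117; Pleistocene 2.58 − 0.0117 = 2.5683; Miocene 23.03 − 5.333 = 17.697; Pliocene 5.333 − 2.58 = 2.753; Terreneuvian 538.8 − 521 = 17.8.
Ranking these from shortest: Holocene < Pleistocene < Pliocene < Miocene < Terreneuvian < Eocene.
Position 3 in that ranking is Pliocene, which lasted 2.753 Myr.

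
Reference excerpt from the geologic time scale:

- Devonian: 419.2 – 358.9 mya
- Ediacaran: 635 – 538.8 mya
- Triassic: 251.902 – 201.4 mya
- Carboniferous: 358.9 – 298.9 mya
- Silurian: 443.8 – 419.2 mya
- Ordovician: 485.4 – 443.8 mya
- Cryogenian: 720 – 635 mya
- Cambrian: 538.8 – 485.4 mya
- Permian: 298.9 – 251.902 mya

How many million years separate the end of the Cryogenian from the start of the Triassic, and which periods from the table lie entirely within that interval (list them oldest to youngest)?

End of Cryogenian = 635 Ma; start of Triassic = 251.902 Ma.
Gap = 635 − 251.902 = 383.098 Myr.
Periods wholly inside 635–251.902 Ma: Ediacaran (635–538.8), Cambrian (538.8–485.4), Ordovician (485.4–443.8), Silurian (443.8–419.2), Devonian (419.2–358.9), Carboniferous (358.9–298.9), Permian (298.9–251.902).

383.098 million years; Ediacaran, Cambrian, Ordovician, Silurian, Devonian, Carboniferous, Permian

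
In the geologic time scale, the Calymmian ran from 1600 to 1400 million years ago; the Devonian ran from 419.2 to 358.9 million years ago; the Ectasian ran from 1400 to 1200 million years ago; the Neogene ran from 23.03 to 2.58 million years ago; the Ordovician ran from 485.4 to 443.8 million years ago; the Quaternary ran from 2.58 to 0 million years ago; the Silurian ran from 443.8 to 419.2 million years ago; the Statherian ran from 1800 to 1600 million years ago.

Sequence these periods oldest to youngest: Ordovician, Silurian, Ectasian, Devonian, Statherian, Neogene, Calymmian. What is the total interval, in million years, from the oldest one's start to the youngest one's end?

Statherian → Calymmian → Ectasian → Ordovician → Silurian → Devonian → Neogene; total span 1797.42 Myr

From the excerpt: Ordovician 485.4–443.8; Silurian 443.8–419.2; Ectasian 1400–1200; Devonian 419.2–358.9; Statherian 1800–1600; Neogene 23.03–2.58; Calymmian 1600–1400 (Ma).
Larger Ma is earlier, so the oldest is Statherian and the youngest is Neogene; oldest to youngest: Statherian, Calymmian, Ectasian, Ordovician, Silurian, Devonian, Neogene.
Oldest start 1800 minus youngest end 2.58 gives 1797.42 Myr overall.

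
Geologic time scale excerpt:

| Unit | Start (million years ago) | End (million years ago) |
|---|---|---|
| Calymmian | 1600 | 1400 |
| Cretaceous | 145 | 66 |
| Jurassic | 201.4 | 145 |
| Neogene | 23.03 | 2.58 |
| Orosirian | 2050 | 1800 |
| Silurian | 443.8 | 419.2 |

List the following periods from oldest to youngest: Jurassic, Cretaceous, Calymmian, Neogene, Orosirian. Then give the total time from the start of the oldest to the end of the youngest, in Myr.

Orosirian → Calymmian → Jurassic → Cretaceous → Neogene; total span 2047.42 Myr

From the excerpt: Jurassic 201.4–145; Cretaceous 145–66; Calymmian 1600–1400; Neogene 23.03–2.58; Orosirian 2050–1800 (Ma).
Larger Ma is earlier, so the oldest is Orosirian and the youngest is Neogene; oldest to youngest: Orosirian, Calymmian, Jurassic, Cretaceous, Neogene.
Oldest start 2050 minus youngest end 2.58 gives 2047.42 Myr overall.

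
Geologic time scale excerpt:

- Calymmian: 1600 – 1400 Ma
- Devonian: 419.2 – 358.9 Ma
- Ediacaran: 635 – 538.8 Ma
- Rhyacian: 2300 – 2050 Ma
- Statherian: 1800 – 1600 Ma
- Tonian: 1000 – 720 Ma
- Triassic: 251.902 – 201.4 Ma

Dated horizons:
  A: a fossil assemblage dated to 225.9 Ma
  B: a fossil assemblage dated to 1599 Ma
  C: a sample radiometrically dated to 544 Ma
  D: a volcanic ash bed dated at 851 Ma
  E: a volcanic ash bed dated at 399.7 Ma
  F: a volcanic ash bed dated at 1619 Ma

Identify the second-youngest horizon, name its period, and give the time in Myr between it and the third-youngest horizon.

E, in the Devonian; 144.3 million years to C

Smaller Ma means younger, so youngest first: A 225.9 < E 399.7 < C 544 < D 851 < B 1599 < F 1619.
Counting 2 along gives E (399.7 Ma); the excerpt puts that inside the Devonian, 419.2–358.9 Ma.
Next in line is C (544 Ma), and 544 − 399.7 = 144.3 Myr.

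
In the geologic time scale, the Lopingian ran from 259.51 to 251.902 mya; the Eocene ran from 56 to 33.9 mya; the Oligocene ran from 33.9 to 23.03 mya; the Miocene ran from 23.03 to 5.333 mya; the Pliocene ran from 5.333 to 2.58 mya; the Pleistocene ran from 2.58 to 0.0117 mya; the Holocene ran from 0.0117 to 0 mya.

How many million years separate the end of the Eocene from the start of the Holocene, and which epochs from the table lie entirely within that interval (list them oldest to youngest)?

End of Eocene = 33.9 Ma; start of Holocene = 0.0117 Ma.
Gap = 33.9 − 0.0117 = 33.8883 Myr.
Epochs wholly inside 33.9–0.0117 Ma: Oligocene (33.9–23.03), Miocene (23.03–5.333), Pliocene (5.333–2.58), Pleistocene (2.58–0.0117).

33.8883 million years; Oligocene, Miocene, Pliocene, Pleistocene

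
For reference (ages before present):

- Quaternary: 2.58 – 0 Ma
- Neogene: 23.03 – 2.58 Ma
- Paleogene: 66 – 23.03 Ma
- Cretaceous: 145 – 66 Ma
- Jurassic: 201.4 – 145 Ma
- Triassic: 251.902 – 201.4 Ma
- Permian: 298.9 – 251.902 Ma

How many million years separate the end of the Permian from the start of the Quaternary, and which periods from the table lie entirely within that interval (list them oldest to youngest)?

249.322 million years; Triassic, Jurassic, Cretaceous, Paleogene, Neogene

End of Permian = 251.902 Ma; start of Quaternary = 2.58 Ma.
Gap = 251.902 − 2.58 = 249.322 Myr.
Periods wholly inside 251.902–2.58 Ma: Triassic (251.902–201.4), Jurassic (201.4–145), Cretaceous (145–66), Paleogene (66–23.03), Neogene (23.03–2.58).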